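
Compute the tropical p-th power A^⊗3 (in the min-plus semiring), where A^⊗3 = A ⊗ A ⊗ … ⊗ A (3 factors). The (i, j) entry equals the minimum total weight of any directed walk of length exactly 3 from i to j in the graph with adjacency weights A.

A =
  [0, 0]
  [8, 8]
A^⊗3 =
  [0, 0]
  [8, 8]

Each entry (A^⊗3)_ij equals the minimum over all length-3 walks i = v_0 → v_1 → … → v_3 = j of Σ_t A[v_t][v_{t+1}]. For example, for (i, j) = (0, 1) we minimise over 4 possible intermediate vertex sequences; the minimum is 0, attained along the walk 0 → 0 → 0 → 1.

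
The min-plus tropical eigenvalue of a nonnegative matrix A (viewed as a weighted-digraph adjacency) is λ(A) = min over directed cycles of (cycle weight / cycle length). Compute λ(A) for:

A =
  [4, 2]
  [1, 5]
λ(A) = 3/2

Enumerate directed cycles and compute their means (weight / length). Sample:
  cycle 0 → 0: weight = 4, length = 1, mean = 4/1 ≈ 4.000
  cycle 1 → 1: weight = 5, length = 1, mean = 5/1 ≈ 5.000
  cycle 0 → 1 → 0: weight = 3, length = 2, mean = 3/2 ≈ 1.500
  cycle 1 → 0 → 1: weight = 3, length = 2, mean = 3/2 ≈ 1.500
Minimum mean = 1.500, attained e.g. along the cycle 0 → 1 → 0 with weight 3 and length 2. So λ(A) = 3/2 = 3/2.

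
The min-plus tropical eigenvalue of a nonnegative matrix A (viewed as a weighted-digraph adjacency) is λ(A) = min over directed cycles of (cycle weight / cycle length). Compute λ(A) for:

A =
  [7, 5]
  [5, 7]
λ(A) = 5

Enumerate directed cycles and compute their means (weight / length). Sample:
  cycle 0 → 0: weight = 7, length = 1, mean = 7/1 ≈ 7.000
  cycle 1 → 1: weight = 7, length = 1, mean = 7/1 ≈ 7.000
  cycle 0 → 1 → 0: weight = 10, length = 2, mean = 10/2 ≈ 5.000
  cycle 1 → 0 → 1: weight = 10, length = 2, mean = 10/2 ≈ 5.000
Minimum mean = 5.000, attained e.g. along the cycle 0 → 1 → 0 with weight 10 and length 2. So λ(A) = 10/2 = 5.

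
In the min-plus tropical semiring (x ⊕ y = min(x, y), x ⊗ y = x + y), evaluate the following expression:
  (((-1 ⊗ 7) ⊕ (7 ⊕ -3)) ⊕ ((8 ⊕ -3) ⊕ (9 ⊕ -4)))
(((-1 ⊗ 7) ⊕ (7 ⊕ -3)) ⊕ ((8 ⊕ -3) ⊕ (9 ⊕ -4))) = -4

Expand innermost to outermost. Recall ⊕ takes the minimum of its arguments and ⊗ takes their sum. Working out the expression (((-1 ⊗ 7) ⊕ (7 ⊕ -3)) ⊕ ((8 ⊕ -3) ⊕ (9 ⊕ -4))) gives -4.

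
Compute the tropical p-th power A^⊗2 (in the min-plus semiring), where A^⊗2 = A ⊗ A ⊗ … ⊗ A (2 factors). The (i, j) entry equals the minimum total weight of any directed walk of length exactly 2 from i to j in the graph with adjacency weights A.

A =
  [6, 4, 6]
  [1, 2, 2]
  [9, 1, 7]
A^⊗2 =
  [5, 6, 6]
  [3, 3, 4]
  [2, 3, 3]

Each entry (A^⊗2)_ij equals the minimum over all length-2 walks i = v_0 → v_1 → … → v_2 = j of Σ_t A[v_t][v_{t+1}]. For example, for (i, j) = (0, 2) we minimise over 3 possible intermediate vertex sequences; the minimum is 6, attained along the walk 0 → 1 → 2.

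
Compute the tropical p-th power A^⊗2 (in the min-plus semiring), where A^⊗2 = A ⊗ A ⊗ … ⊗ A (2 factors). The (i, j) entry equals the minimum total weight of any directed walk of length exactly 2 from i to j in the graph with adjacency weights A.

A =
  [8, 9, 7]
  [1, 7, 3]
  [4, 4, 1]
A^⊗2 =
  [10, 11, 8]
  [7, 7, 4]
  [5, 5, 2]

Each entry (A^⊗2)_ij equals the minimum over all length-2 walks i = v_0 → v_1 → … → v_2 = j of Σ_t A[v_t][v_{t+1}]. For example, for (i, j) = (0, 2) we minimise over 3 possible intermediate vertex sequences; the minimum is 8, attained along the walk 0 → 2 → 2.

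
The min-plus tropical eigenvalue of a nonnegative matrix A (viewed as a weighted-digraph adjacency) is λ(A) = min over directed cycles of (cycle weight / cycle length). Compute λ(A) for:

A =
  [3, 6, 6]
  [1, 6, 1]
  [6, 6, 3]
λ(A) = 3

Enumerate directed cycles and compute their means (weight / length). Sample:
  cycle 0 → 0: weight = 3, length = 1, mean = 3/1 ≈ 3.000
  cycle 1 → 1: weight = 6, length = 1, mean = 6/1 ≈ 6.000
  cycle 2 → 2: weight = 3, length = 1, mean = 3/1 ≈ 3.000
  cycle 0 → 1 → 0: weight = 7, length = 2, mean = 7/2 ≈ 3.500
  cycle 0 → 2 → 0: weight = 12, length = 2, mean = 12/2 ≈ 6.000
  cycle 1 → 0 → 1: weight = 7, length = 2, mean = 7/2 ≈ 3.500
Minimum mean = 3.000, attained e.g. along the cycle 0 → 0 with weight 3 and length 1. So λ(A) = 3/1 = 3.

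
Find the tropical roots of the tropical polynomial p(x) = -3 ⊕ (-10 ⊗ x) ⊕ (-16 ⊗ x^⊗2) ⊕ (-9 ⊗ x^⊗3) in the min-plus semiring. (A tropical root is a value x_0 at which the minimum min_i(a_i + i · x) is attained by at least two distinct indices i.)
Roots: {-7, 6, 7}

Each tropical root is a break point of the lower envelope of the lines y = a_i + i · x (there are 4 lines, with slopes 0, 1, ..., 3). Only the lines that attain the minimum somewhere contribute to roots; other lines are dominated. Here the surviving (envelope) indices are i = 3, i = 2, i = 1, i = 0.
Intersections between consecutive envelope lines give the roots: for adjacent envelope indices i < j the intersection is x = (a_i − a_j) / (j − i). Reading off the sorted break points: {-7, 6, 7}.
Verification: at each break x_0, at least two indices attain the minimum of min_i(a_i + i · x_0).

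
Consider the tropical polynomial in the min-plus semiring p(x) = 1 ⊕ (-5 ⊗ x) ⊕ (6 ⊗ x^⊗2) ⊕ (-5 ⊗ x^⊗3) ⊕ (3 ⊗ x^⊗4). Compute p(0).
p(0) = -5

A tropical monomial a ⊗ x^⊗i evaluates to a + i · x. Evaluating each term at x = 0:
  Term 0 contributes 1 + 0 · 0 = 1
  Term 1 contributes -5 + 1 · 0 = -5
  Term 2 contributes 6 + 2 · 0 = 6
  Term 3 contributes -5 + 3 · 0 = -5
  Term 4 contributes 3 + 4 · 0 = 3
p(0) = ⊕ of these = min[1, -5, 6, -5, 3] = -5.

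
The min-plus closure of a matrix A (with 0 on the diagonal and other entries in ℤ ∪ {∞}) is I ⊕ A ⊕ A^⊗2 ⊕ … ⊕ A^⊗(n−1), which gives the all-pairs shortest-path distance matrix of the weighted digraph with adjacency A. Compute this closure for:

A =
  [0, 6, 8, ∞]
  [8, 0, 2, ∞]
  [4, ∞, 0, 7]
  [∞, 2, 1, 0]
Closure =
  [0, 6, 8, 15]
  [6, 0, 2, 9]
  [4, 9, 0, 7]
  [5, 2, 1, 0]

This is the Floyd-Warshall all-pairs shortest-path computation. For each intermediate vertex k = 0, 1, …, 3, update dist[i][j] ← min(dist[i][j], dist[i][k] + dist[k][j]). The final matrix gives, for each (i, j), the minimum total weight of any directed path from i to j (possibly empty when i = j).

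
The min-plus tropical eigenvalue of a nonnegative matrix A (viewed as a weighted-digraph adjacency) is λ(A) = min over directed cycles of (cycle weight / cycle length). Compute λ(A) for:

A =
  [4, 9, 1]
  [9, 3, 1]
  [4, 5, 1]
λ(A) = 1

Enumerate directed cycles and compute their means (weight / length). Sample:
  cycle 0 → 0: weight = 4, length = 1, mean = 4/1 ≈ 4.000
  cycle 1 → 1: weight = 3, length = 1, mean = 3/1 ≈ 3.000
  cycle 2 → 2: weight = 1, length = 1, mean = 1/1 ≈ 1.000
  cycle 0 → 1 → 0: weight = 18, length = 2, mean = 18/2 ≈ 9.000
  cycle 0 → 2 → 0: weight = 5, length = 2, mean = 5/2 ≈ 2.500
  cycle 1 → 0 → 1: weight = 18, length = 2, mean = 18/2 ≈ 9.000
Minimum mean = 1.000, attained e.g. along the cycle 2 → 2 with weight 1 and length 1. So λ(A) = 1/1 = 1.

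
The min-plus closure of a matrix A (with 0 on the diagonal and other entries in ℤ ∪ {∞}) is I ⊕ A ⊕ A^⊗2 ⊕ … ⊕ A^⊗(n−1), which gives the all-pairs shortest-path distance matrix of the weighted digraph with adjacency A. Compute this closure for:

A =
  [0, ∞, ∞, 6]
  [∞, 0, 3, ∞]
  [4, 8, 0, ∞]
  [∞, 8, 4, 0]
Closure =
  [0, 14, 10, 6]
  [7, 0, 3, 13]
  [4, 8, 0, 10]
  [8, 8, 4, 0]

This is the Floyd-Warshall all-pairs shortest-path computation. For each intermediate vertex k = 0, 1, …, 3, update dist[i][j] ← min(dist[i][j], dist[i][k] + dist[k][j]). The final matrix gives, for each (i, j), the minimum total weight of any directed path from i to j (possibly empty when i = j).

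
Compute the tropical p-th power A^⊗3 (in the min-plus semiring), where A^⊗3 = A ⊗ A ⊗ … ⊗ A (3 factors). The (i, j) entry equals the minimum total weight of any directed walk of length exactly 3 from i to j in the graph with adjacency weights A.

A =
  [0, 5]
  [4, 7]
A^⊗3 =
  [0, 5]
  [4, 9]

Each entry (A^⊗3)_ij equals the minimum over all length-3 walks i = v_0 → v_1 → … → v_3 = j of Σ_t A[v_t][v_{t+1}]. For example, for (i, j) = (0, 1) we minimise over 4 possible intermediate vertex sequences; the minimum is 5, attained along the walk 0 → 0 → 0 → 1.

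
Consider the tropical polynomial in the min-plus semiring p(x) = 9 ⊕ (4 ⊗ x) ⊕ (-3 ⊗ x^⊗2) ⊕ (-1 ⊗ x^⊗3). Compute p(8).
p(8) = 9

A tropical monomial a ⊗ x^⊗i evaluates to a + i · x. Evaluating each term at x = 8:
  Term 0 contributes 9 + 0 · 8 = 9
  Term 1 contributes 4 + 1 · 8 = 12
  Term 2 contributes -3 + 2 · 8 = 13
  Term 3 contributes -1 + 3 · 8 = 23
p(8) = ⊕ of these = min[9, 12, 13, 23] = 9.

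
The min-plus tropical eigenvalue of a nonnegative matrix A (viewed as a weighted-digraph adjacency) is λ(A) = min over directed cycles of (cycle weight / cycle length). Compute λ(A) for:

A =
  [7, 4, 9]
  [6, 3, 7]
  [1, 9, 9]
λ(A) = 3

Enumerate directed cycles and compute their means (weight / length). Sample:
  cycle 0 → 0: weight = 7, length = 1, mean = 7/1 ≈ 7.000
  cycle 1 → 1: weight = 3, length = 1, mean = 3/1 ≈ 3.000
  cycle 2 → 2: weight = 9, length = 1, mean = 9/1 ≈ 9.000
  cycle 0 → 1 → 0: weight = 10, length = 2, mean = 10/2 ≈ 5.000
  cycle 0 → 2 → 0: weight = 10, length = 2, mean = 10/2 ≈ 5.000
  cycle 1 → 0 → 1: weight = 10, length = 2, mean = 10/2 ≈ 5.000
Minimum mean = 3.000, attained e.g. along the cycle 1 → 1 with weight 3 and length 1. So λ(A) = 3/1 = 3.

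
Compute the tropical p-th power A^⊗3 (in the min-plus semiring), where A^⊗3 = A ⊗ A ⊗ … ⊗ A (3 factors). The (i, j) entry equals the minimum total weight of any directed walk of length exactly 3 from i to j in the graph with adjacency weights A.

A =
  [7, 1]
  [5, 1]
A^⊗3 =
  [7, 3]
  [7, 3]

Each entry (A^⊗3)_ij equals the minimum over all length-3 walks i = v_0 → v_1 → … → v_3 = j of Σ_t A[v_t][v_{t+1}]. For example, for (i, j) = (0, 1) we minimise over 4 possible intermediate vertex sequences; the minimum is 3, attained along the walk 0 → 1 → 1 → 1.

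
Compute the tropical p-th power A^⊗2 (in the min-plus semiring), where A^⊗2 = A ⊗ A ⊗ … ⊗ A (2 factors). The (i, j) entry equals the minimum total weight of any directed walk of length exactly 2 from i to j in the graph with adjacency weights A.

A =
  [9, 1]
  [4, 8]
A^⊗2 =
  [5, 9]
  [12, 5]

Each entry (A^⊗2)_ij equals the minimum over all length-2 walks i = v_0 → v_1 → … → v_2 = j of Σ_t A[v_t][v_{t+1}]. For example, for (i, j) = (0, 1) we minimise over 2 possible intermediate vertex sequences; the minimum is 9, attained along the walk 0 → 1 → 1.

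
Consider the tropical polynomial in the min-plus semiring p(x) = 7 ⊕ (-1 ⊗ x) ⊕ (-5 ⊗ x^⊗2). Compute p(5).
p(5) = 4

A tropical monomial a ⊗ x^⊗i evaluates to a + i · x. Evaluating each term at x = 5:
  Term 0 contributes 7 + 0 · 5 = 7
  Term 1 contributes -1 + 1 · 5 = 4
  Term 2 contributes -5 + 2 · 5 = 5
p(5) = ⊕ of these = min[7, 4, 5] = 4.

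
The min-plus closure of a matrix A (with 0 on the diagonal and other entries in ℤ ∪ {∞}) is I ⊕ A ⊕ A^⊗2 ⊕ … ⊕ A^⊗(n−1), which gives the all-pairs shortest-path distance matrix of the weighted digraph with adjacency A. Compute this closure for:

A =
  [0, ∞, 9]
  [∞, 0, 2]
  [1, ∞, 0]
Closure =
  [0, ∞, 9]
  [3, 0, 2]
  [1, ∞, 0]

This is the Floyd-Warshall all-pairs shortest-path computation. For each intermediate vertex k = 0, 1, …, 2, update dist[i][j] ← min(dist[i][j], dist[i][k] + dist[k][j]). The final matrix gives, for each (i, j), the minimum total weight of any directed path from i to j (possibly empty when i = j).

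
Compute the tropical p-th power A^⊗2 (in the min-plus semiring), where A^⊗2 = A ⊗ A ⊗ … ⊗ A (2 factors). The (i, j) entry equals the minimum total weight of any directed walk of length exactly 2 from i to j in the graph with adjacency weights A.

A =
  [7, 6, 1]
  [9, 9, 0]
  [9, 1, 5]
A^⊗2 =
  [10, 2, 6]
  [9, 1, 5]
  [10, 6, 1]

Each entry (A^⊗2)_ij equals the minimum over all length-2 walks i = v_0 → v_1 → … → v_2 = j of Σ_t A[v_t][v_{t+1}]. For example, for (i, j) = (0, 2) we minimise over 3 possible intermediate vertex sequences; the minimum is 6, attained along the walk 0 → 1 → 2.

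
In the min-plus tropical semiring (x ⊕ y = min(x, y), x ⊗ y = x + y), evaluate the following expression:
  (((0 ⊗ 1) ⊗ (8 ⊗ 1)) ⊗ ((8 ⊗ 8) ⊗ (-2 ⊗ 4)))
(((0 ⊗ 1) ⊗ (8 ⊗ 1)) ⊗ ((8 ⊗ 8) ⊗ (-2 ⊗ 4))) = 28

Expand innermost to outermost. Recall ⊕ takes the minimum of its arguments and ⊗ takes their sum. Working out the expression (((0 ⊗ 1) ⊗ (8 ⊗ 1)) ⊗ ((8 ⊗ 8) ⊗ (-2 ⊗ 4))) gives 28.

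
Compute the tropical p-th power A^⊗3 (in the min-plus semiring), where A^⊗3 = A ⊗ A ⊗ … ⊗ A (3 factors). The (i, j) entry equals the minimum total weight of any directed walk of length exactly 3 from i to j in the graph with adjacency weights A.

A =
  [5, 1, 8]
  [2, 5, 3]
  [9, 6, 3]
A^⊗3 =
  [8, 4, 7]
  [5, 8, 6]
  [11, 9, 9]

Each entry (A^⊗3)_ij equals the minimum over all length-3 walks i = v_0 → v_1 → … → v_3 = j of Σ_t A[v_t][v_{t+1}]. For example, for (i, j) = (0, 2) we minimise over 9 possible intermediate vertex sequences; the minimum is 7, attained along the walk 0 → 1 → 2 → 2.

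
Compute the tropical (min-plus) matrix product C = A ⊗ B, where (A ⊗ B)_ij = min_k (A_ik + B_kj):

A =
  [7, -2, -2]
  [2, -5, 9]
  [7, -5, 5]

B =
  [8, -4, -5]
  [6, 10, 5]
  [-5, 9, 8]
A ⊗ B =
  [-7, 3, 2]
  [1, -2, -3]
  [0, 3, 0]

Apply the min-plus product entry-by-entry:
  C[0][0] = min over k of (A[0][0] + B[0][0] = 7 + 8 = 15, A[0][1] + B[1][0] = -2 + 6 = 4, A[0][2] + B[2][0] = -2 + -5 = -7) = -7 (attained at k = 2)
  C[0][1] = min over k of (A[0][0] + B[0][1] = 7 + -4 = 3, A[0][1] + B[1][1] = -2 + 10 = 8, A[0][2] + B[2][1] = -2 + 9 = 7) = 3 (attained at k = 0)
  C[0][2] = min over k of (A[0][0] + B[0][2] = 7 + -5 = 2, A[0][1] + B[1][2] = -2 + 5 = 3, A[0][2] + B[2][2] = -2 + 8 = 6) = 2 (attained at k = 0)
  C[1][0] = min over k of (A[1][0] + B[0][0] = 2 + 8 = 10, A[1][1] + B[1][0] = -5 + 6 = 1, A[1][2] + B[2][0] = 9 + -5 = 4) = 1 (attained at k = 1)
  C[1][1] = min over k of (A[1][0] + B[0][1] = 2 + -4 = -2, A[1][1] + B[1][1] = -5 + 10 = 5, A[1][2] + B[2][1] = 9 + 9 = 18) = -2 (attained at k = 0)
  C[1][2] = min over k of (A[1][0] + B[0][2] = 2 + -5 = -3, A[1][1] + B[1][2] = -5 + 5 = 0, A[1][2] + B[2][2] = 9 + 8 = 17) = -3 (attained at k = 0)
  C[2][0] = min over k of (A[2][0] + B[0][0] = 7 + 8 = 15, A[2][1] + B[1][0] = -5 + 6 = 1, A[2][2] + B[2][0] = 5 + -5 = 0) = 0 (attained at k = 2)
  C[2][1] = min over k of (A[2][0] + B[0][1] = 7 + -4 = 3, A[2][1] + B[1][1] = -5 + 10 = 5, A[2][2] + B[2][1] = 5 + 9 = 14) = 3 (attained at k = 0)
  C[2][2] = min over k of (A[2][0] + B[0][2] = 7 + -5 = 2, A[2][1] + B[1][2] = -5 + 5 = 0, A[2][2] + B[2][2] = 5 + 8 = 13) = 0 (attained at k = 1)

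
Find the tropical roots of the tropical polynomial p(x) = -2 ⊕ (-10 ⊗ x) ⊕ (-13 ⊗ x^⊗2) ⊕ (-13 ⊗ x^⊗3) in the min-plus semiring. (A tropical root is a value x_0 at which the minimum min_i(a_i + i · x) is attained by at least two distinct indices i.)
Roots: {0, 3, 8}

Each tropical root is a break point of the lower envelope of the lines y = a_i + i · x (there are 4 lines, with slopes 0, 1, ..., 3). Only the lines that attain the minimum somewhere contribute to roots; other lines are dominated. Here the surviving (envelope) indices are i = 3, i = 2, i = 1, i = 0.
Intersections between consecutive envelope lines give the roots: for adjacent envelope indices i < j the intersection is x = (a_i − a_j) / (j − i). Reading off the sorted break points: {0, 3, 8}.
Verification: at each break x_0, at least two indices attain the minimum of min_i(a_i + i · x_0).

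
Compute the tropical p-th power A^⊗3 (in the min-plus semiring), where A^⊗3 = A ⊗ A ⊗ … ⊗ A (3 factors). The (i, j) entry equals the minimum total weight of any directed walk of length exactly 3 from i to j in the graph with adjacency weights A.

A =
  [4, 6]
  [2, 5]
A^⊗3 =
  [12, 14]
  [10, 12]

Each entry (A^⊗3)_ij equals the minimum over all length-3 walks i = v_0 → v_1 → … → v_3 = j of Σ_t A[v_t][v_{t+1}]. For example, for (i, j) = (0, 1) we minimise over 4 possible intermediate vertex sequences; the minimum is 14, attained along the walk 0 → 0 → 0 → 1.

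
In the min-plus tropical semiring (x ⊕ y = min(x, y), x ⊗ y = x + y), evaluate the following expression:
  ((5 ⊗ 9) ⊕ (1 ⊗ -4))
((5 ⊗ 9) ⊕ (1 ⊗ -4)) = -3

Expand innermost to outermost. Recall ⊕ takes the minimum of its arguments and ⊗ takes their sum. Working out the expression ((5 ⊗ 9) ⊕ (1 ⊗ -4)) gives -3.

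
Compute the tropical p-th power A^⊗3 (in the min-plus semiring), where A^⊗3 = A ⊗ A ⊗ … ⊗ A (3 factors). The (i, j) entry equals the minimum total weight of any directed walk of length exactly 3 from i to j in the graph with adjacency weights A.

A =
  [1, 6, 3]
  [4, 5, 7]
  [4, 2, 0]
A^⊗3 =
  [3, 5, 3]
  [6, 9, 7]
  [4, 2, 0]

Each entry (A^⊗3)_ij equals the minimum over all length-3 walks i = v_0 → v_1 → … → v_3 = j of Σ_t A[v_t][v_{t+1}]. For example, for (i, j) = (0, 2) we minimise over 9 possible intermediate vertex sequences; the minimum is 3, attained along the walk 0 → 2 → 2 → 2.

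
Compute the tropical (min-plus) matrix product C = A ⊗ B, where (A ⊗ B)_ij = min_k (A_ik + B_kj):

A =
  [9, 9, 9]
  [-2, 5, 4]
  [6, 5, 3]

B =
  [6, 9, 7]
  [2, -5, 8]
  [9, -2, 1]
A ⊗ B =
  [11, 4, 10]
  [4, 0, 5]
  [7, 0, 4]

Apply the min-plus product entry-by-entry:
  C[0][0] = min over k of (A[0][0] + B[0][0] = 9 + 6 = 15, A[0][1] + B[1][0] = 9 + 2 = 11, A[0][2] + B[2][0] = 9 + 9 = 18) = 11 (attained at k = 1)
  C[0][1] = min over k of (A[0][0] + B[0][1] = 9 + 9 = 18, A[0][1] + B[1][1] = 9 + -5 = 4, A[0][2] + B[2][1] = 9 + -2 = 7) = 4 (attained at k = 1)
  C[0][2] = min over k of (A[0][0] + B[0][2] = 9 + 7 = 16, A[0][1] + B[1][2] = 9 + 8 = 17, A[0][2] + B[2][2] = 9 + 1 = 10) = 10 (attained at k = 2)
  C[1][0] = min over k of (A[1][0] + B[0][0] = -2 + 6 = 4, A[1][1] + B[1][0] = 5 + 2 = 7, A[1][2] + B[2][0] = 4 + 9 = 13) = 4 (attained at k = 0)
  C[1][1] = min over k of (A[1][0] + B[0][1] = -2 + 9 = 7, A[1][1] + B[1][1] = 5 + -5 = 0, A[1][2] + B[2][1] = 4 + -2 = 2) = 0 (attained at k = 1)
  C[1][2] = min over k of (A[1][0] + B[0][2] = -2 + 7 = 5, A[1][1] + B[1][2] = 5 + 8 = 13, A[1][2] + B[2][2] = 4 + 1 = 5) = 5 (attained at k = 0)
  C[2][0] = min over k of (A[2][0] + B[0][0] = 6 + 6 = 12, A[2][1] + B[1][0] = 5 + 2 = 7, A[2][2] + B[2][0] = 3 + 9 = 12) = 7 (attained at k = 1)
  C[2][1] = min over k of (A[2][0] + B[0][1] = 6 + 9 = 15, A[2][1] + B[1][1] = 5 + -5 = 0, A[2][2] + B[2][1] = 3 + -2 = 1) = 0 (attained at k = 1)
  C[2][2] = min over k of (A[2][0] + B[0][2] = 6 + 7 = 13, A[2][1] + B[1][2] = 5 + 8 = 13, A[2][2] + B[2][2] = 3 + 1 = 4) = 4 (attained at k = 2)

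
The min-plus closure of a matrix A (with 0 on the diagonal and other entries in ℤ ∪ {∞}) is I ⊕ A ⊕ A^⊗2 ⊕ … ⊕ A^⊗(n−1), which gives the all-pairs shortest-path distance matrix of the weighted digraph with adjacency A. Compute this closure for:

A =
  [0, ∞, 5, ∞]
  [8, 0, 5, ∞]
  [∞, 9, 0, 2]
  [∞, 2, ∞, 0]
Closure =
  [0, 9, 5, 7]
  [8, 0, 5, 7]
  [12, 4, 0, 2]
  [10, 2, 7, 0]

This is the Floyd-Warshall all-pairs shortest-path computation. For each intermediate vertex k = 0, 1, …, 3, update dist[i][j] ← min(dist[i][j], dist[i][k] + dist[k][j]). The final matrix gives, for each (i, j), the minimum total weight of any directed path from i to j (possibly empty when i = j).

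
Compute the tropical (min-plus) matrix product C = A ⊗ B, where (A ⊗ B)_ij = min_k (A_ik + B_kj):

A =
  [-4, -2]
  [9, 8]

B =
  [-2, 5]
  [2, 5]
A ⊗ B =
  [-6, 1]
  [7, 13]

Apply the min-plus product entry-by-entry:
  C[0][0] = min over k of (A[0][0] + B[0][0] = -4 + -2 = -6, A[0][1] + B[1][0] = -2 + 2 = 0) = -6 (attained at k = 0)
  C[0][1] = min over k of (A[0][0] + B[0][1] = -4 + 5 = 1, A[0][1] + B[1][1] = -2 + 5 = 3) = 1 (attained at k = 0)
  C[1][0] = min over k of (A[1][0] + B[0][0] = 9 + -2 = 7, A[1][1] + B[1][0] = 8 + 2 = 10) = 7 (attained at k = 0)
  C[1][1] = min over k of (A[1][0] + B[0][1] = 9 + 5 = 14, A[1][1] + B[1][1] = 8 + 5 = 13) = 13 (attained at k = 1)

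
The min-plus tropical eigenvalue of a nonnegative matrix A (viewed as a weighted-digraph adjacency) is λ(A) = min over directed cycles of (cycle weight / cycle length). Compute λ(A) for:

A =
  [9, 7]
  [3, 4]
λ(A) = 4

Enumerate directed cycles and compute their means (weight / length). Sample:
  cycle 0 → 0: weight = 9, length = 1, mean = 9/1 ≈ 9.000
  cycle 1 → 1: weight = 4, length = 1, mean = 4/1 ≈ 4.000
  cycle 0 → 1 → 0: weight = 10, length = 2, mean = 10/2 ≈ 5.000
  cycle 1 → 0 → 1: weight = 10, length = 2, mean = 10/2 ≈ 5.000
Minimum mean = 4.000, attained e.g. along the cycle 1 → 1 with weight 4 and length 1. So λ(A) = 4/1 = 4.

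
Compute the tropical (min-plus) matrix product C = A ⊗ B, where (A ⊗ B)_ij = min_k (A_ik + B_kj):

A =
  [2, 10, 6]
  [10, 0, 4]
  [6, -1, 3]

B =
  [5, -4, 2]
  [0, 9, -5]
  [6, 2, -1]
A ⊗ B =
  [7, -2, 4]
  [0, 6, -5]
  [-1, 2, -6]

Apply the min-plus product entry-by-entry:
  C[0][0] = min over k of (A[0][0] + B[0][0] = 2 + 5 = 7, A[0][1] + B[1][0] = 10 + 0 = 10, A[0][2] + B[2][0] = 6 + 6 = 12) = 7 (attained at k = 0)
  C[0][1] = min over k of (A[0][0] + B[0][1] = 2 + -4 = -2, A[0][1] + B[1][1] = 10 + 9 = 19, A[0][2] + B[2][1] = 6 + 2 = 8) = -2 (attained at k = 0)
  C[0][2] = min over k of (A[0][0] + B[0][2] = 2 + 2 = 4, A[0][1] + B[1][2] = 10 + -5 = 5, A[0][2] + B[2][2] = 6 + -1 = 5) = 4 (attained at k = 0)
  C[1][0] = min over k of (A[1][0] + B[0][0] = 10 + 5 = 15, A[1][1] + B[1][0] = 0 + 0 = 0, A[1][2] + B[2][0] = 4 + 6 = 10) = 0 (attained at k = 1)
  C[1][1] = min over k of (A[1][0] + B[0][1] = 10 + -4 = 6, A[1][1] + B[1][1] = 0 + 9 = 9, A[1][2] + B[2][1] = 4 + 2 = 6) = 6 (attained at k = 0)
  C[1][2] = min over k of (A[1][0] + B[0][2] = 10 + 2 = 12, A[1][1] + B[1][2] = 0 + -5 = -5, A[1][2] + B[2][2] = 4 + -1 = 3) = -5 (attained at k = 1)
  C[2][0] = min over k of (A[2][0] + B[0][0] = 6 + 5 = 11, A[2][1] + B[1][0] = -1 + 0 = -1, A[2][2] + B[2][0] = 3 + 6 = 9) = -1 (attained at k = 1)
  C[2][1] = min over k of (A[2][0] + B[0][1] = 6 + -4 = 2, A[2][1] + B[1][1] = -1 + 9 = 8, A[2][2] + B[2][1] = 3 + 2 = 5) = 2 (attained at k = 0)
  C[2][2] = min over k of (A[2][0] + B[0][2] = 6 + 2 = 8, A[2][1] + B[1][2] = -1 + -5 = -6, A[2][2] + B[2][2] = 3 + -1 = 2) = -6 (attained at k = 1)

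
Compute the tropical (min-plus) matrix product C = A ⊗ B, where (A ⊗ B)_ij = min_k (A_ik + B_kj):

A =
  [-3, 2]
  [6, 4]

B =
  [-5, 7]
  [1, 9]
A ⊗ B =
  [-8, 4]
  [1, 13]

Apply the min-plus product entry-by-entry:
  C[0][0] = min over k of (A[0][0] + B[0][0] = -3 + -5 = -8, A[0][1] + B[1][0] = 2 + 1 = 3) = -8 (attained at k = 0)
  C[0][1] = min over k of (A[0][0] + B[0][1] = -3 + 7 = 4, A[0][1] + B[1][1] = 2 + 9 = 11) = 4 (attained at k = 0)
  C[1][0] = min over k of (A[1][0] + B[0][0] = 6 + -5 = 1, A[1][1] + B[1][0] = 4 + 1 = 5) = 1 (attained at k = 0)
  C[1][1] = min over k of (A[1][0] + B[0][1] = 6 + 7 = 13, A[1][1] + B[1][1] = 4 + 9 = 13) = 13 (attained at k = 0)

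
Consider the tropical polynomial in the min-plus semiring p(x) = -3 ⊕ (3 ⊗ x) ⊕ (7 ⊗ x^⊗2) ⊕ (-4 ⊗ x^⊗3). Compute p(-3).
p(-3) = -13

A tropical monomial a ⊗ x^⊗i evaluates to a + i · x. Evaluating each term at x = -3:
  Term 0 contributes -3 + 0 · -3 = -3
  Term 1 contributes 3 + 1 · -3 = 0
  Term 2 contributes 7 + 2 · -3 = 1
  Term 3 contributes -4 + 3 · -3 = -13
p(-3) = ⊕ of these = min[-3, 0, 1, -13] = -13.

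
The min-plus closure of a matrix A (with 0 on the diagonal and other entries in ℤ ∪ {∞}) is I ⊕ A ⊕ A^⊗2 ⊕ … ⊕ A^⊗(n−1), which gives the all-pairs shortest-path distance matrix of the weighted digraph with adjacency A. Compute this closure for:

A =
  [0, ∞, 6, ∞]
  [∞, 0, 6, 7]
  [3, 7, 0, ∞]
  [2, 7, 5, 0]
Closure =
  [0, 13, 6, 20]
  [9, 0, 6, 7]
  [3, 7, 0, 14]
  [2, 7, 5, 0]

This is the Floyd-Warshall all-pairs shortest-path computation. For each intermediate vertex k = 0, 1, …, 3, update dist[i][j] ← min(dist[i][j], dist[i][k] + dist[k][j]). The final matrix gives, for each (i, j), the minimum total weight of any directed path from i to j (possibly empty when i = j).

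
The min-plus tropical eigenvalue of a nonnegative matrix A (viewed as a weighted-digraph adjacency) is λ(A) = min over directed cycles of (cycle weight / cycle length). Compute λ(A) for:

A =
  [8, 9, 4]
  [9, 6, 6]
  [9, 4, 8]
λ(A) = 5

Enumerate directed cycles and compute their means (weight / length). Sample:
  cycle 0 → 0: weight = 8, length = 1, mean = 8/1 ≈ 8.000
  cycle 1 → 1: weight = 6, length = 1, mean = 6/1 ≈ 6.000
  cycle 2 → 2: weight = 8, length = 1, mean = 8/1 ≈ 8.000
  cycle 0 → 1 → 0: weight = 18, length = 2, mean = 18/2 ≈ 9.000
  cycle 0 → 2 → 0: weight = 13, length = 2, mean = 13/2 ≈ 6.500
  cycle 1 → 0 → 1: weight = 18, length = 2, mean = 18/2 ≈ 9.000
Minimum mean = 5.000, attained e.g. along the cycle 1 → 2 → 1 with weight 10 and length 2. So λ(A) = 10/2 = 5.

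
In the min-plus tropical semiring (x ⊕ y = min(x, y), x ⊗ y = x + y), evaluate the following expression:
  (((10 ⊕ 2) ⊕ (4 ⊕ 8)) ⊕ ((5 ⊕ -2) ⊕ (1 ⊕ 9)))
(((10 ⊕ 2) ⊕ (4 ⊕ 8)) ⊕ ((5 ⊕ -2) ⊕ (1 ⊕ 9))) = -2

Expand innermost to outermost. Recall ⊕ takes the minimum of its arguments and ⊗ takes their sum. Working out the expression (((10 ⊕ 2) ⊕ (4 ⊕ 8)) ⊕ ((5 ⊕ -2) ⊕ (1 ⊕ 9))) gives -2.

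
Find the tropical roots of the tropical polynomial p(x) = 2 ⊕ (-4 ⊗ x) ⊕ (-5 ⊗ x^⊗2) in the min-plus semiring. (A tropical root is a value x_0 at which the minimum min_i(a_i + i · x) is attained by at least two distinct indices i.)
Roots: {1, 6}

Each tropical root is a break point of the lower envelope of the lines y = a_i + i · x (there are 3 lines, with slopes 0, 1, ..., 2). Only the lines that attain the minimum somewhere contribute to roots; other lines are dominated. Here the surviving (envelope) indices are i = 2, i = 1, i = 0.
Intersections between consecutive envelope lines give the roots: for adjacent envelope indices i < j the intersection is x = (a_i − a_j) / (j − i). Reading off the sorted break points: {1, 6}.
Verification: at each break x_0, at least two indices attain the minimum of min_i(a_i + i · x_0).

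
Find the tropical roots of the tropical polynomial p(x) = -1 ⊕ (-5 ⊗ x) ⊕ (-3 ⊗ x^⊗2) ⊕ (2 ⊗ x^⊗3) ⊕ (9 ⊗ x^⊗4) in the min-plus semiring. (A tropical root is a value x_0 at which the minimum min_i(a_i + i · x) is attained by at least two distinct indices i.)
Roots: {-7, -5, -2, 4}

Each tropical root is a break point of the lower envelope of the lines y = a_i + i · x (there are 5 lines, with slopes 0, 1, ..., 4). Only the lines that attain the minimum somewhere contribute to roots; other lines are dominated. Here the surviving (envelope) indices are i = 4, i = 3, i = 2, i = 1, i = 0.
Intersections between consecutive envelope lines give the roots: for adjacent envelope indices i < j the intersection is x = (a_i − a_j) / (j − i). Reading off the sorted break points: {-7, -5, -2, 4}.
Verification: at each break x_0, at least two indices attain the minimum of min_i(a_i + i · x_0).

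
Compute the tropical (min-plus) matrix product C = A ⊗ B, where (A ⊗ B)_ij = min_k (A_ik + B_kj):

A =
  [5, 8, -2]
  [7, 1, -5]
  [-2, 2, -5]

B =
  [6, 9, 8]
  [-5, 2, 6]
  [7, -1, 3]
A ⊗ B =
  [3, -3, 1]
  [-4, -6, -2]
  [-3, -6, -2]

Apply the min-plus product entry-by-entry:
  C[0][0] = min over k of (A[0][0] + B[0][0] = 5 + 6 = 11, A[0][1] + B[1][0] = 8 + -5 = 3, A[0][2] + B[2][0] = -2 + 7 = 5) = 3 (attained at k = 1)
  C[0][1] = min over k of (A[0][0] + B[0][1] = 5 + 9 = 14, A[0][1] + B[1][1] = 8 + 2 = 10, A[0][2] + B[2][1] = -2 + -1 = -3) = -3 (attained at k = 2)
  C[0][2] = min over k of (A[0][0] + B[0][2] = 5 + 8 = 13, A[0][1] + B[1][2] = 8 + 6 = 14, A[0][2] + B[2][2] = -2 + 3 = 1) = 1 (attained at k = 2)
  C[1][0] = min over k of (A[1][0] + B[0][0] = 7 + 6 = 13, A[1][1] + B[1][0] = 1 + -5 = -4, A[1][2] + B[2][0] = -5 + 7 = 2) = -4 (attained at k = 1)
  C[1][1] = min over k of (A[1][0] + B[0][1] = 7 + 9 = 16, A[1][1] + B[1][1] = 1 + 2 = 3, A[1][2] + B[2][1] = -5 + -1 = -6) = -6 (attained at k = 2)
  C[1][2] = min over k of (A[1][0] + B[0][2] = 7 + 8 = 15, A[1][1] + B[1][2] = 1 + 6 = 7, A[1][2] + B[2][2] = -5 + 3 = -2) = -2 (attained at k = 2)
  C[2][0] = min over k of (A[2][0] + B[0][0] = -2 + 6 = 4, A[2][1] + B[1][0] = 2 + -5 = -3, A[2][2] + B[2][0] = -5 + 7 = 2) = -3 (attained at k = 1)
  C[2][1] = min over k of (A[2][0] + B[0][1] = -2 + 9 = 7, A[2][1] + B[1][1] = 2 + 2 = 4, A[2][2] + B[2][1] = -5 + -1 = -6) = -6 (attained at k = 2)
  C[2][2] = min over k of (A[2][0] + B[0][2] = -2 + 8 = 6, A[2][1] + B[1][2] = 2 + 6 = 8, A[2][2] + B[2][2] = -5 + 3 = -2) = -2 (attained at k = 2)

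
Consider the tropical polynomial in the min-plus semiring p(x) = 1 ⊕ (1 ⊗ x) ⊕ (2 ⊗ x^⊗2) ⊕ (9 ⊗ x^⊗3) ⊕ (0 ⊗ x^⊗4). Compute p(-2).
p(-2) = -8

A tropical monomial a ⊗ x^⊗i evaluates to a + i · x. Evaluating each term at x = -2:
  Term 0 contributes 1 + 0 · -2 = 1
  Term 1 contributes 1 + 1 · -2 = -1
  Term 2 contributes 2 + 2 · -2 = -2
  Term 3 contributes 9 + 3 · -2 = 3
  Term 4 contributes 0 + 4 · -2 = -8
p(-2) = ⊕ of these = min[1, -1, -2, 3, -8] = -8.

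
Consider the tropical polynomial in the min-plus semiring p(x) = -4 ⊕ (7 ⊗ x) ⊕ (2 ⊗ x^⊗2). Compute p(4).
p(4) = -4

A tropical monomial a ⊗ x^⊗i evaluates to a + i · x. Evaluating each term at x = 4:
  Term 0 contributes -4 + 0 · 4 = -4
  Term 1 contributes 7 + 1 · 4 = 11
  Term 2 contributes 2 + 2 · 4 = 10
p(4) = ⊕ of these = min[-4, 11, 10] = -4.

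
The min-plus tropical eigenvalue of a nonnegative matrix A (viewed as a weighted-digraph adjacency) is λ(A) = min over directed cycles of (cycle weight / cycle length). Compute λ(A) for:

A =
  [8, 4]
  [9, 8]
λ(A) = 13/2

Enumerate directed cycles and compute their means (weight / length). Sample:
  cycle 0 → 0: weight = 8, length = 1, mean = 8/1 ≈ 8.000
  cycle 1 → 1: weight = 8, length = 1, mean = 8/1 ≈ 8.000
  cycle 0 → 1 → 0: weight = 13, length = 2, mean = 13/2 ≈ 6.500
  cycle 1 → 0 → 1: weight = 13, length = 2, mean = 13/2 ≈ 6.500
Minimum mean = 6.500, attained e.g. along the cycle 0 → 1 → 0 with weight 13 and length 2. So λ(A) = 13/2 = 13/2.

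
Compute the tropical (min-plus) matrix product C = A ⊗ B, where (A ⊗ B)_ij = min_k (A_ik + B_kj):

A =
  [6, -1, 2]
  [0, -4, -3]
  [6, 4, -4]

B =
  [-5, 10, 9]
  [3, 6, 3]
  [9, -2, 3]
A ⊗ B =
  [1, 0, 2]
  [-5, -5, -1]
  [1, -6, -1]

Apply the min-plus product entry-by-entry:
  C[0][0] = min over k of (A[0][0] + B[0][0] = 6 + -5 = 1, A[0][1] + B[1][0] = -1 + 3 = 2, A[0][2] + B[2][0] = 2 + 9 = 11) = 1 (attained at k = 0)
  C[0][1] = min over k of (A[0][0] + B[0][1] = 6 + 10 = 16, A[0][1] + B[1][1] = -1 + 6 = 5, A[0][2] + B[2][1] = 2 + -2 = 0) = 0 (attained at k = 2)
  C[0][2] = min over k of (A[0][0] + B[0][2] = 6 + 9 = 15, A[0][1] + B[1][2] = -1 + 3 = 2, A[0][2] + B[2][2] = 2 + 3 = 5) = 2 (attained at k = 1)
  C[1][0] = min over k of (A[1][0] + B[0][0] = 0 + -5 = -5, A[1][1] + B[1][0] = -4 + 3 = -1, A[1][2] + B[2][0] = -3 + 9 = 6) = -5 (attained at k = 0)
  C[1][1] = min over k of (A[1][0] + B[0][1] = 0 + 10 = 10, A[1][1] + B[1][1] = -4 + 6 = 2, A[1][2] + B[2][1] = -3 + -2 = -5) = -5 (attained at k = 2)
  C[1][2] = min over k of (A[1][0] + B[0][2] = 0 + 9 = 9, A[1][1] + B[1][2] = -4 + 3 = -1, A[1][2] + B[2][2] = -3 + 3 = 0) = -1 (attained at k = 1)
  C[2][0] = min over k of (A[2][0] + B[0][0] = 6 + -5 = 1, A[2][1] + B[1][0] = 4 + 3 = 7, A[2][2] + B[2][0] = -4 + 9 = 5) = 1 (attained at k = 0)
  C[2][1] = min over k of (A[2][0] + B[0][1] = 6 + 10 = 16, A[2][1] + B[1][1] = 4 + 6 = 10, A[2][2] + B[2][1] = -4 + -2 = -6) = -6 (attained at k = 2)
  C[2][2] = min over k of (A[2][0] + B[0][2] = 6 + 9 = 15, A[2][1] + B[1][2] = 4 + 3 = 7, A[2][2] + B[2][2] = -4 + 3 = -1) = -1 (attained at k = 2)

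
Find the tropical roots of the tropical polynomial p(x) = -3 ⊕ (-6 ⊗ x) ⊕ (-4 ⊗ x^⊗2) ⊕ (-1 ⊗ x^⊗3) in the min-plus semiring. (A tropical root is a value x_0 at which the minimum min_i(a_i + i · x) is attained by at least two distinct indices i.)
Roots: {-3, -2, 3}

Each tropical root is a break point of the lower envelope of the lines y = a_i + i · x (there are 4 lines, with slopes 0, 1, ..., 3). Only the lines that attain the minimum somewhere contribute to roots; other lines are dominated. Here the surviving (envelope) indices are i = 3, i = 2, i = 1, i = 0.
Intersections between consecutive envelope lines give the roots: for adjacent envelope indices i < j the intersection is x = (a_i − a_j) / (j − i). Reading off the sorted break points: {-3, -2, 3}.
Verification: at each break x_0, at least two indices attain the minimum of min_i(a_i + i · x_0).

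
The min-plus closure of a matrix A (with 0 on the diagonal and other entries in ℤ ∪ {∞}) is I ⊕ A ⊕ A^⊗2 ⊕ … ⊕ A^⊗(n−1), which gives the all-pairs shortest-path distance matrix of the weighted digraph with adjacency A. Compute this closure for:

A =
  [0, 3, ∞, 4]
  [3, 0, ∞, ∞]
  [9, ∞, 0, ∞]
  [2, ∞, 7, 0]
Closure =
  [0, 3, 11, 4]
  [3, 0, 14, 7]
  [9, 12, 0, 13]
  [2, 5, 7, 0]

This is the Floyd-Warshall all-pairs shortest-path computation. For each intermediate vertex k = 0, 1, …, 3, update dist[i][j] ← min(dist[i][j], dist[i][k] + dist[k][j]). The final matrix gives, for each (i, j), the minimum total weight of any directed path from i to j (possibly empty when i = j).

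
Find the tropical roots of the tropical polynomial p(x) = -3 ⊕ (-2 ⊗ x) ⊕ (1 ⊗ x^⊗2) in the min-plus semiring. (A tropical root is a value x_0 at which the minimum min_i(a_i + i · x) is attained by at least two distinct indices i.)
Roots: {-3, -1}

Each tropical root is a break point of the lower envelope of the lines y = a_i + i · x (there are 3 lines, with slopes 0, 1, ..., 2). Only the lines that attain the minimum somewhere contribute to roots; other lines are dominated. Here the surviving (envelope) indices are i = 2, i = 1, i = 0.
Intersections between consecutive envelope lines give the roots: for adjacent envelope indices i < j the intersection is x = (a_i − a_j) / (j − i). Reading off the sorted break points: {-3, -1}.
Verification: at each break x_0, at least two indices attain the minimum of min_i(a_i + i · x_0).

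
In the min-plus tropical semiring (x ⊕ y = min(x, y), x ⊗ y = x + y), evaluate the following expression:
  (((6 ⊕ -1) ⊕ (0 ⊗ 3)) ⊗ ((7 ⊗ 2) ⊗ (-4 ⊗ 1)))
(((6 ⊕ -1) ⊕ (0 ⊗ 3)) ⊗ ((7 ⊗ 2) ⊗ (-4 ⊗ 1))) = 5

Expand innermost to outermost. Recall ⊕ takes the minimum of its arguments and ⊗ takes their sum. Working out the expression (((6 ⊕ -1) ⊕ (0 ⊗ 3)) ⊗ ((7 ⊗ 2) ⊗ (-4 ⊗ 1))) gives 5.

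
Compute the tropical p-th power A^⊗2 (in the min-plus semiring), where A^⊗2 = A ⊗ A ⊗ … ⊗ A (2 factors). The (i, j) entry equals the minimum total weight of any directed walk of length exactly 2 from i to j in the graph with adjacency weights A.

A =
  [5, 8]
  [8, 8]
A^⊗2 =
  [10, 13]
  [13, 16]

Each entry (A^⊗2)_ij equals the minimum over all length-2 walks i = v_0 → v_1 → … → v_2 = j of Σ_t A[v_t][v_{t+1}]. For example, for (i, j) = (0, 1) we minimise over 2 possible intermediate vertex sequences; the minimum is 13, attained along the walk 0 → 0 → 1.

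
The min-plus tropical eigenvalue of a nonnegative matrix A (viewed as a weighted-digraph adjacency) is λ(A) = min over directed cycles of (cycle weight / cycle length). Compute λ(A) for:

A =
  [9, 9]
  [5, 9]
λ(A) = 7

Enumerate directed cycles and compute their means (weight / length). Sample:
  cycle 0 → 0: weight = 9, length = 1, mean = 9/1 ≈ 9.000
  cycle 1 → 1: weight = 9, length = 1, mean = 9/1 ≈ 9.000
  cycle 0 → 1 → 0: weight = 14, length = 2, mean = 14/2 ≈ 7.000
  cycle 1 → 0 → 1: weight = 14, length = 2, mean = 14/2 ≈ 7.000
Minimum mean = 7.000, attained e.g. along the cycle 0 → 1 → 0 with weight 14 and length 2. So λ(A) = 14/2 = 7.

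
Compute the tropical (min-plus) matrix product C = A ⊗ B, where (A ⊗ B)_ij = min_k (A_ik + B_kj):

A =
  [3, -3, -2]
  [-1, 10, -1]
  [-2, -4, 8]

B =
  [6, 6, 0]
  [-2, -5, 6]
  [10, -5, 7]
A ⊗ B =
  [-5, -8, 3]
  [5, -6, -1]
  [-6, -9, -2]

Apply the min-plus product entry-by-entry:
  C[0][0] = min over k of (A[0][0] + B[0][0] = 3 + 6 = 9, A[0][1] + B[1][0] = -3 + -2 = -5, A[0][2] + B[2][0] = -2 + 10 = 8) = -5 (attained at k = 1)
  C[0][1] = min over k of (A[0][0] + B[0][1] = 3 + 6 = 9, A[0][1] + B[1][1] = -3 + -5 = -8, A[0][2] + B[2][1] = -2 + -5 = -7) = -8 (attained at k = 1)
  C[0][2] = min over k of (A[0][0] + B[0][2] = 3 + 0 = 3, A[0][1] + B[1][2] = -3 + 6 = 3, A[0][2] + B[2][2] = -2 + 7 = 5) = 3 (attained at k = 0)
  C[1][0] = min over k of (A[1][0] + B[0][0] = -1 + 6 = 5, A[1][1] + B[1][0] = 10 + -2 = 8, A[1][2] + B[2][0] = -1 + 10 = 9) = 5 (attained at k = 0)
  C[1][1] = min over k of (A[1][0] + B[0][1] = -1 + 6 = 5, A[1][1] + B[1][1] = 10 + -5 = 5, A[1][2] + B[2][1] = -1 + -5 = -6) = -6 (attained at k = 2)
  C[1][2] = min over k of (A[1][0] + B[0][2] = -1 + 0 = -1, A[1][1] + B[1][2] = 10 + 6 = 16, A[1][2] + B[2][2] = -1 + 7 = 6) = -1 (attained at k = 0)
  C[2][0] = min over k of (A[2][0] + B[0][0] = -2 + 6 = 4, A[2][1] + B[1][0] = -4 + -2 = -6, A[2][2] + B[2][0] = 8 + 10 = 18) = -6 (attained at k = 1)
  C[2][1] = min over k of (A[2][0] + B[0][1] = -2 + 6 = 4, A[2][1] + B[1][1] = -4 + -5 = -9, A[2][2] + B[2][1] = 8 + -5 = 3) = -9 (attained at k = 1)
  C[2][2] = min over k of (A[2][0] + B[0][2] = -2 + 0 = -2, A[2][1] + B[1][2] = -4 + 6 = 2, A[2][2] + B[2][2] = 8 + 7 = 15) = -2 (attained at k = 0)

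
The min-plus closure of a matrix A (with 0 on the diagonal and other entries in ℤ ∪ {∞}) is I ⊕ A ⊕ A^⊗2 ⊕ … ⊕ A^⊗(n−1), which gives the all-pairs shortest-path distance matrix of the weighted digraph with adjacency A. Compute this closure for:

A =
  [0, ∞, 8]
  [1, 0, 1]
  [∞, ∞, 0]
Closure =
  [0, ∞, 8]
  [1, 0, 1]
  [∞, ∞, 0]

This is the Floyd-Warshall all-pairs shortest-path computation. For each intermediate vertex k = 0, 1, …, 2, update dist[i][j] ← min(dist[i][j], dist[i][k] + dist[k][j]). The final matrix gives, for each (i, j), the minimum total weight of any directed path from i to j (possibly empty when i = j).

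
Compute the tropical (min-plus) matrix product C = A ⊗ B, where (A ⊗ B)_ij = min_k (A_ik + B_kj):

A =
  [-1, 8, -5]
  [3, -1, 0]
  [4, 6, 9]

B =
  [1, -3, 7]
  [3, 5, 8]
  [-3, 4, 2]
A ⊗ B =
  [-8, -4, -3]
  [-3, 0, 2]
  [5, 1, 11]

Apply the min-plus product entry-by-entry:
  C[0][0] = min over k of (A[0][0] + B[0][0] = -1 + 1 = 0, A[0][1] + B[1][0] = 8 + 3 = 11, A[0][2] + B[2][0] = -5 + -3 = -8) = -8 (attained at k = 2)
  C[0][1] = min over k of (A[0][0] + B[0][1] = -1 + -3 = -4, A[0][1] + B[1][1] = 8 + 5 = 13, A[0][2] + B[2][1] = -5 + 4 = -1) = -4 (attained at k = 0)
  C[0][2] = min over k of (A[0][0] + B[0][2] = -1 + 7 = 6, A[0][1] + B[1][2] = 8 + 8 = 16, A[0][2] + B[2][2] = -5 + 2 = -3) = -3 (attained at k = 2)
  C[1][0] = min over k of (A[1][0] + B[0][0] = 3 + 1 = 4, A[1][1] + B[1][0] = -1 + 3 = 2, A[1][2] + B[2][0] = 0 + -3 = -3) = -3 (attained at k = 2)
  C[1][1] = min over k of (A[1][0] + B[0][1] = 3 + -3 = 0, A[1][1] + B[1][1] = -1 + 5 = 4, A[1][2] + B[2][1] = 0 + 4 = 4) = 0 (attained at k = 0)
  C[1][2] = min over k of (A[1][0] + B[0][2] = 3 + 7 = 10, A[1][1] + B[1][2] = -1 + 8 = 7, A[1][2] + B[2][2] = 0 + 2 = 2) = 2 (attained at k = 2)
  C[2][0] = min over k of (A[2][0] + B[0][0] = 4 + 1 = 5, A[2][1] + B[1][0] = 6 + 3 = 9, A[2][2] + B[2][0] = 9 + -3 = 6) = 5 (attained at k = 0)
  C[2][1] = min over k of (A[2][0] + B[0][1] = 4 + -3 = 1, A[2][1] + B[1][1] = 6 + 5 = 11, A[2][2] + B[2][1] = 9 + 4 = 13) = 1 (attained at k = 0)
  C[2][2] = min over k of (A[2][0] + B[0][2] = 4 + 7 = 11, A[2][1] + B[1][2] = 6 + 8 = 14, A[2][2] + B[2][2] = 9 + 2 = 11) = 11 (attained at k = 0)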